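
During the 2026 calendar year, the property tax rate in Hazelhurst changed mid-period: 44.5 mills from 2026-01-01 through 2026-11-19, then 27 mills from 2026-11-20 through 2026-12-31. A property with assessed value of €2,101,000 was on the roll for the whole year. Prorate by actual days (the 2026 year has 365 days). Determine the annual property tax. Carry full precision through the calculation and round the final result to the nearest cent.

2026-01-01 to 2026-11-19: 323 days at 44.5 mills → €2,101,000 × 4.45% × 323/365 = €82,736.2288
2026-11-20 to 2026-12-31: 42 days at 27 mills → €2,101,000 × 2.7% × 42/365 = €6,527.4904
Total = €89,263.7192

€89,263.72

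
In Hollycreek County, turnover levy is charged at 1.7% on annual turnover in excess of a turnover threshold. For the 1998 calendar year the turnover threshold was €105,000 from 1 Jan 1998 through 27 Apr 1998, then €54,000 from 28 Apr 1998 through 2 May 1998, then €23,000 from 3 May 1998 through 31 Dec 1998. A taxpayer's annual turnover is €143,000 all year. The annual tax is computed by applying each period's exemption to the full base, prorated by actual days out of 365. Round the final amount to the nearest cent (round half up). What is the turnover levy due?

1 Jan – 27 Apr 1998: 117 days, exemption €105,000 → (€143,000 − €105,000) × 1.7% × 117/365 = €207.0740
28 Apr – 2 May 1998: 5 days, exemption €54,000 → (€143,000 − €54,000) × 1.7% × 5/365 = €20.7260
3 May – 31 Dec 1998: 243 days, exemption €23,000 → (€143,000 − €23,000) × 1.7% × 243/365 = €1,358.1370
Total = €1,585.9370

€1,585.94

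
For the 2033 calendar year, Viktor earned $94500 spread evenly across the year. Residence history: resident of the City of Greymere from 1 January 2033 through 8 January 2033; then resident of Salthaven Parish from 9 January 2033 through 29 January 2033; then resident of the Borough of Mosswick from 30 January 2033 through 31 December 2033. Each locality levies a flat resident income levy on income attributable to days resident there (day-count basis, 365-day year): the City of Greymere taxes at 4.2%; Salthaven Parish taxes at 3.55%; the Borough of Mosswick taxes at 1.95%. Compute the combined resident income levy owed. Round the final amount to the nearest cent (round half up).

$1976.34

The City of Greymere, 1 January – 8 January 2033: 8 days → $94500 × 4.2% × 8/365 = $86.9918
Salthaven Parish, 9 January – 29 January 2033: 21 days → $94500 × 3.55% × 21/365 = $193.0130
The Borough of Mosswick, 30 January – 31 December 2033: 336 days → $94500 × 1.95% × 336/365 = $1696.3397
Total = $1976.3445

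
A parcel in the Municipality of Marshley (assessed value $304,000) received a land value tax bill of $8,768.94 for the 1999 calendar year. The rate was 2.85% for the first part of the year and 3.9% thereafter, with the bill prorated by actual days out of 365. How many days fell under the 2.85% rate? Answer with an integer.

353 days

Let d = days at the first rate; then 365 − d days at the second rate.
$304,000 × [2.85%·d + 3.9%·(365−d)] / 365 = $8,768.94
Solving gives d = 353, so the new rate took effect on 20 Dec 1999.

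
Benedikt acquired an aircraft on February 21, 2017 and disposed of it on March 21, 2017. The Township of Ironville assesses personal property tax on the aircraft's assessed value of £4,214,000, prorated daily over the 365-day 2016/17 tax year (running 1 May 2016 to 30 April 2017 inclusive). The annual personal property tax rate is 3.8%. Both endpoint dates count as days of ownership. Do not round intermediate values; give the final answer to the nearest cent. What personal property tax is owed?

£12,722.82

Days held (February 21 – March 21, 2017): 29 out of 365
Tax = £4,214,000 × 3.8% × 29/365 = £12,722.8164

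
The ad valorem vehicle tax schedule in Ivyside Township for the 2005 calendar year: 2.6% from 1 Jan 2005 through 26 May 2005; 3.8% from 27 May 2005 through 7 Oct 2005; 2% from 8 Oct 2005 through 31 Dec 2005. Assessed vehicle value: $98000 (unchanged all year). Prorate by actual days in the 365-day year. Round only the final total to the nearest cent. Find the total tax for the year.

1 Jan – 26 May 2005: 146 days at 2.6% → $98000 × 2.6% × 146/365 = $1019.2000
27 May – 7 Oct 2005: 134 days at 3.8% → $98000 × 3.8% × 134/365 = $1367.1671
8 Oct – 31 Dec 2005: 85 days at 2% → $98000 × 2% × 85/365 = $456.4384
Total = $2842.8055

$2842.81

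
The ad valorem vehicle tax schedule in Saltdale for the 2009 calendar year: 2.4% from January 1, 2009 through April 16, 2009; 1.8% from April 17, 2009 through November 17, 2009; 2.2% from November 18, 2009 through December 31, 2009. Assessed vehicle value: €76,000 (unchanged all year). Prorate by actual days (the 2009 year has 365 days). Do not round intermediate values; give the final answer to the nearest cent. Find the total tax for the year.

€1,537.07

January 1 – April 16, 2009: 106 days at 2.4% → €76,000 × 2.4% × 106/365 = €529.7096
April 17 – November 17, 2009: 215 days at 1.8% → €76,000 × 1.8% × 215/365 = €805.8082
November 18 – December 31, 2009: 44 days at 2.2% → €76,000 × 2.2% × 44/365 = €201.5562
Total = €1,537.0740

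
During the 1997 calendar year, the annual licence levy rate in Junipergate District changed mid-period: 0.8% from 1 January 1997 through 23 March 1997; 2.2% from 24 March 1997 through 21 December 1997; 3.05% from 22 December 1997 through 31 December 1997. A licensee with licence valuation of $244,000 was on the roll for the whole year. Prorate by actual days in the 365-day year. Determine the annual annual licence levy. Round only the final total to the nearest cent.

$4,657.39

1 January – 23 March 1997: 82 days at 0.8% → $244,000 × 0.8% × 82/365 = $438.5315
24 March – 21 December 1997: 273 days at 2.2% → $244,000 × 2.2% × 273/365 = $4,014.9699
22 December – 31 December 1997: 10 days at 3.05% → $244,000 × 3.05% × 10/365 = $203.8904
Total = $4,657.3918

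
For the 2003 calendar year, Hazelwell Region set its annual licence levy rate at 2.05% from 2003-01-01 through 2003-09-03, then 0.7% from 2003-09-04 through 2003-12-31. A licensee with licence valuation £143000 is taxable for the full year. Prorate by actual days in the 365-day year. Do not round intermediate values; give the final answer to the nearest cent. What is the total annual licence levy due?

£2302.10

2003-01-01 to 2003-09-03: 246 days at 2.05% → £143000 × 2.05% × 246/365 = £1975.7507
2003-09-04 to 2003-12-31: 119 days at 0.7% → £143000 × 0.7% × 119/365 = £326.3534
Total = £2302.1041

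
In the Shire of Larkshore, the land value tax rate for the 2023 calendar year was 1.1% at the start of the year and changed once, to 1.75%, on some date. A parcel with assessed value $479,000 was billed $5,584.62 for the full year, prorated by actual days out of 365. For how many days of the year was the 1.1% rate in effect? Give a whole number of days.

Let d = days at the first rate; then 365 − d days at the second rate.
$479,000 × [1.1%·d + 1.75%·(365−d)] / 365 = $5,584.62
Solving gives d = 328, so the new rate took effect on November 25, 2023.

328 days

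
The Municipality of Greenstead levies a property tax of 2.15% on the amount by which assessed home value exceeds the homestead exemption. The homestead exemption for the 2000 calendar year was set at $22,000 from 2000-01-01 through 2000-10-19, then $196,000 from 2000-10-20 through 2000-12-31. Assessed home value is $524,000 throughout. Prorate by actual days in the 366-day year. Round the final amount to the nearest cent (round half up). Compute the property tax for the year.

2000-01-01 to 2000-10-19: 293 days, exemption $22,000 → ($524,000 − $22,000) × 2.15% × 293/366 = $8,640.2978
2000-10-20 to 2000-12-31: 73 days, exemption $196,000 → ($524,000 − $196,000) × 2.15% × 73/366 = $1,406.5464
Total = $10,046.8443

$10,046.84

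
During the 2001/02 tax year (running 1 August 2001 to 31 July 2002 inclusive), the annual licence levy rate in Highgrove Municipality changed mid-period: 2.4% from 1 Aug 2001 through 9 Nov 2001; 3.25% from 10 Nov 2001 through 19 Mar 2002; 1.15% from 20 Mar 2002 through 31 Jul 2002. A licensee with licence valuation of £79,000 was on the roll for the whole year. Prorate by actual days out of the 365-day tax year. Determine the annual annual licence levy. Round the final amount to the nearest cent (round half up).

£1,772.63

1 Aug – 9 Nov 2001: 101 days at 2.4% → £79,000 × 2.4% × 101/365 = £524.6466
10 Nov 2001 – 19 Mar 2002: 130 days at 3.25% → £79,000 × 3.25% × 130/365 = £914.4521
20 Mar – 31 Jul 2002: 134 days at 1.15% → £79,000 × 1.15% × 134/365 = £333.5315
Total = £1,772.6301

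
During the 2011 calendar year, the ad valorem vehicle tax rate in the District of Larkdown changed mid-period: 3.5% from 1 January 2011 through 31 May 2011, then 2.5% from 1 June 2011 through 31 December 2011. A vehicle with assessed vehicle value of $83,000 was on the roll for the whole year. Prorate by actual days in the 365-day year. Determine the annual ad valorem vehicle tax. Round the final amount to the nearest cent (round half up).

1 January – 31 May 2011: 151 days at 3.5% → $83,000 × 3.5% × 151/365 = $1,201.7945
1 June – 31 December 2011: 214 days at 2.5% → $83,000 × 2.5% × 214/365 = $1,216.5753
Total = $2,418.3699

$2,418.37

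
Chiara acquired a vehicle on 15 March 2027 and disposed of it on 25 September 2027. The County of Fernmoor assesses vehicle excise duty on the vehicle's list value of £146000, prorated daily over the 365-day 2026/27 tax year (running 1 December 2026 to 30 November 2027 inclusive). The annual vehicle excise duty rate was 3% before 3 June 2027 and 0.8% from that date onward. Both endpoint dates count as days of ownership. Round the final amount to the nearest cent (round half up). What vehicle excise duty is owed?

£1328.00

15 March – 2 June 2027: 80 days at 3% → £146000 × 3% × 80/365 = £960.0000
3 June – 25 September 2027: 115 days at 0.8% → £146000 × 0.8% × 115/365 = £368.0000
Total = £1328.0000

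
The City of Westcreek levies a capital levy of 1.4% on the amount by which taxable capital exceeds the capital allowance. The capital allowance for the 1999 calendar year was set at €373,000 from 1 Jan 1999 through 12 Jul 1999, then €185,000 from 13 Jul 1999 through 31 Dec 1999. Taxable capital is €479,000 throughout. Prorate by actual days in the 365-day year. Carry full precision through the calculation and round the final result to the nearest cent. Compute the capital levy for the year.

1 Jan – 12 Jul 1999: 193 days, exemption €373,000 → (€479,000 − €373,000) × 1.4% × 193/365 = €784.6904
13 Jul – 31 Dec 1999: 172 days, exemption €185,000 → (€479,000 − €185,000) × 1.4% × 172/365 = €1,939.5945
Total = €2,724.2849

€2,724.28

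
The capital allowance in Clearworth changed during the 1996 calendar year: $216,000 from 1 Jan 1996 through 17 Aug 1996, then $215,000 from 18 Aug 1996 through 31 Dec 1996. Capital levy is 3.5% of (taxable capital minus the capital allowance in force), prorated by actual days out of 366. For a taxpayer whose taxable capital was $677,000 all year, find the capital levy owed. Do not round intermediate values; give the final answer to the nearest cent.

1 Jan – 17 Aug 1996: 230 days, exemption $216,000 → ($677,000 − $216,000) × 3.5% × 230/366 = $10,139.4809
18 Aug – 31 Dec 1996: 136 days, exemption $215,000 → ($677,000 − $215,000) × 3.5% × 136/366 = $6,008.5246
Total = $16,148.0055

$16,148.01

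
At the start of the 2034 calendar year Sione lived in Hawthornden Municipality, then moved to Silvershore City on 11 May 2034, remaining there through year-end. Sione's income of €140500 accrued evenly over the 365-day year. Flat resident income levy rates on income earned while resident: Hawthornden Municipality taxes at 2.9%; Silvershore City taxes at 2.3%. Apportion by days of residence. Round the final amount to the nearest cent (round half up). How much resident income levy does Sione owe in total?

Hawthornden Municipality, 1 January – 10 May 2034: 130 days → €140500 × 2.9% × 130/365 = €1451.1918
Silvershore City, 11 May – 31 December 2034: 235 days → €140500 × 2.3% × 235/365 = €2080.5548
Total = €3531.7466

€3531.75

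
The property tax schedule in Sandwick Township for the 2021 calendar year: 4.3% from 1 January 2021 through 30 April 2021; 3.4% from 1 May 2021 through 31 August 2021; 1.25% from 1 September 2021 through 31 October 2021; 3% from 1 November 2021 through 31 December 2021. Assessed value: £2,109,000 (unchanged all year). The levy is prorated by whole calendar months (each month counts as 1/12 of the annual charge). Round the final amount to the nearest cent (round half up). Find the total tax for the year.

1 January – 30 April 2021: 4 months at 4.3% → £2,109,000 × 4.3% × 4/12 = £30,229.0000
1 May – 31 August 2021: 4 months at 3.4% → £2,109,000 × 3.4% × 4/12 = £23,902.0000
1 September – 31 October 2021: 2 months at 1.25% → £2,109,000 × 1.25% × 2/12 = £4,393.7500
1 November – 31 December 2021: 2 months at 3% → £2,109,000 × 3% × 2/12 = £10,545.0000
Total = £69,069.7500

£69,069.75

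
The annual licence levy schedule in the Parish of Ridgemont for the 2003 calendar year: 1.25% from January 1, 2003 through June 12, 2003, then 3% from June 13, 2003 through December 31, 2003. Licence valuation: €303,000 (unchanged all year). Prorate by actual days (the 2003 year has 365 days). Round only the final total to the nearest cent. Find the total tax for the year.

January 1 – June 12, 2003: 163 days at 1.25% → €303,000 × 1.25% × 163/365 = €1,691.4041
June 13 – December 31, 2003: 202 days at 3% → €303,000 × 3% × 202/365 = €5,030.6301
Total = €6,722.0342

€6,722.03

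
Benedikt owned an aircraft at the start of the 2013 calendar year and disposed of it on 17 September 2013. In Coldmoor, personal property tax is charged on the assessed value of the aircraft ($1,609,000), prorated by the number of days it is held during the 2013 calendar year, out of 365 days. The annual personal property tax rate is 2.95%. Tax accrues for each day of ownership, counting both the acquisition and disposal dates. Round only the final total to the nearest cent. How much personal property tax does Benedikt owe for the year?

$33,811.04

Days held (1 January – 17 September 2013): 260 out of 365
Tax = $1,609,000 × 2.95% × 260/365 = $33,811.0411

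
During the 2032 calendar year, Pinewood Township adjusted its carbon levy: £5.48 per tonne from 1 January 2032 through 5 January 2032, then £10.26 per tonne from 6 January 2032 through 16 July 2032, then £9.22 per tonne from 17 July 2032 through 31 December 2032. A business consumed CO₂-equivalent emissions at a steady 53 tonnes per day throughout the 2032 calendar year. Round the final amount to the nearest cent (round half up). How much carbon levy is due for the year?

1 January – 5 January 2032: 5 days × 53 tonnes/day = 265 tonnes at £5.48/tonne → £1,452.20
6 January – 16 July 2032: 193 days × 53 tonnes/day = 10,229 tonnes at £10.26/tonne → £104,949.54
17 July – 31 December 2032: 168 days × 53 tonnes/day = 8,904 tonnes at £9.22/tonne → £82,094.88

£188,496.62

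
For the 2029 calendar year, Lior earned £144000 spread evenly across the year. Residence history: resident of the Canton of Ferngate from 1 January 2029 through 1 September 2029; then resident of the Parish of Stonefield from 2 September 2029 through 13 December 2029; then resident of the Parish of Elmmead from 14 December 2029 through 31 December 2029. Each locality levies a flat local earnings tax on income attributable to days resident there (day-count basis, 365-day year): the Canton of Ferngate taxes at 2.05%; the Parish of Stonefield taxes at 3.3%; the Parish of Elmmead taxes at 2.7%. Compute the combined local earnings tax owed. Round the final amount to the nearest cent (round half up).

£3506.10

The Canton of Ferngate, 1 January – 1 September 2029: 244 days → £144000 × 2.05% × 244/365 = £1973.3918
The Parish of Stonefield, 2 September – 13 December 2029: 103 days → £144000 × 3.3% × 103/365 = £1340.9753
The Parish of Elmmead, 14 December – 31 December 2029: 18 days → £144000 × 2.7% × 18/365 = £191.7370
Total = £3506.1041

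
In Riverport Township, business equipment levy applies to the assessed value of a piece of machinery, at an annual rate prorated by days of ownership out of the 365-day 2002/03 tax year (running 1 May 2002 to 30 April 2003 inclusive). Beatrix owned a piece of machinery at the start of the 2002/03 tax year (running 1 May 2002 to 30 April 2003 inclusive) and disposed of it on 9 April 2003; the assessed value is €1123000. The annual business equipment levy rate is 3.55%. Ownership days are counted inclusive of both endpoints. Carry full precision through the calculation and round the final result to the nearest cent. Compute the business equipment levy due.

Days held (1 May 2002 – 9 April 2003): 344 out of 365
Tax = €1123000 × 3.55% × 344/365 = €37572.8110

€37572.81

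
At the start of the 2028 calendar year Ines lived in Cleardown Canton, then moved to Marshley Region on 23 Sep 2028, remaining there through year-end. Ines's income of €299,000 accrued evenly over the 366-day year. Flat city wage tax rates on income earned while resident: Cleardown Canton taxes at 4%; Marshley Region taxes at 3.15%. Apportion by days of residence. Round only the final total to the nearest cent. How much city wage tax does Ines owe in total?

€11,265.60

Cleardown Canton, 1 Jan – 22 Sep 2028: 266 days → €299,000 × 4% × 266/366 = €8,692.2404
Marshley Region, 23 Sep – 31 Dec 2028: 100 days → €299,000 × 3.15% × 100/366 = €2,573.3607
Total = €11,265.6011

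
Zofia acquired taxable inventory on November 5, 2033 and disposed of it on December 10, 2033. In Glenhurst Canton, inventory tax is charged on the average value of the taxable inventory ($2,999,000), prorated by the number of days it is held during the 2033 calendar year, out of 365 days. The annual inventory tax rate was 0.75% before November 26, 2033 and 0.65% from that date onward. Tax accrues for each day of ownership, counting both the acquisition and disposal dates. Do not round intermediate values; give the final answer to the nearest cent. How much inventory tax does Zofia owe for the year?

$2,095.19

November 5 – November 25, 2033: 21 days at 0.75% → $2,999,000 × 0.75% × 21/365 = $1,294.0890
November 26 – December 10, 2033: 15 days at 0.65% → $2,999,000 × 0.65% × 15/365 = $801.1027
Total = $2,095.1918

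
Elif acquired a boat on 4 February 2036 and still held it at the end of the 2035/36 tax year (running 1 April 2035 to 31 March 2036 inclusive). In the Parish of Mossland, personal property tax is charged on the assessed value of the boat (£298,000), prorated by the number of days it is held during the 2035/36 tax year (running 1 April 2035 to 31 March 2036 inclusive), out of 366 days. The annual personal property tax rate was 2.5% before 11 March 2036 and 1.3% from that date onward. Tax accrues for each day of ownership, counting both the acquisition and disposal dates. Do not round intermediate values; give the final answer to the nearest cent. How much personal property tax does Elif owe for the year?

£955.07

4 February – 10 March 2036: 36 days at 2.5% → £298,000 × 2.5% × 36/366 = £732.7869
11 March – 31 March 2036: 21 days at 1.3% → £298,000 × 1.3% × 21/366 = £222.2787
Total = £955.0656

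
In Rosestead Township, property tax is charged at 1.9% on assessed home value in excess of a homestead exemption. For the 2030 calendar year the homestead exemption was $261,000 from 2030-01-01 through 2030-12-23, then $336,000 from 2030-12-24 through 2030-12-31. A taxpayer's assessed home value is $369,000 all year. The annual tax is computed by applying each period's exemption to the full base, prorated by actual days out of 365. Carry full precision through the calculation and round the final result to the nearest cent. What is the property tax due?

$2,020.77

2030-01-01 to 2030-12-23: 357 days, exemption $261,000 → ($369,000 − $261,000) × 1.9% × 357/365 = $2,007.0247
2030-12-24 to 2030-12-31: 8 days, exemption $336,000 → ($369,000 − $336,000) × 1.9% × 8/365 = $13.7425
Total = $2,020.7671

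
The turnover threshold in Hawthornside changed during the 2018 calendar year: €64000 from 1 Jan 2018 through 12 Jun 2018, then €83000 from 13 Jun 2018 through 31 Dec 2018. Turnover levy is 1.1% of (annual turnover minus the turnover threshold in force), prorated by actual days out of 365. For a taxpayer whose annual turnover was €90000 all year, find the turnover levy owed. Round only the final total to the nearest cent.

€170.33

1 Jan – 12 Jun 2018: 163 days, exemption €64000 → (€90000 − €64000) × 1.1% × 163/365 = €127.7205
13 Jun – 31 Dec 2018: 202 days, exemption €83000 → (€90000 − €83000) × 1.1% × 202/365 = €42.6137
Total = €170.3342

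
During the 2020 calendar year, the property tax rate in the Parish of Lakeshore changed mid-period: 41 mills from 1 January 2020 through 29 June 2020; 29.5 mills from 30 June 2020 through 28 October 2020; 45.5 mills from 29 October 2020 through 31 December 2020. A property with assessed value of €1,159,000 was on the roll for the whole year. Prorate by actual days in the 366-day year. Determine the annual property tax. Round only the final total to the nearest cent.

€44,024.58

1 January – 29 June 2020: 181 days at 41 mills → €1,159,000 × 4.1% × 181/366 = €23,499.8333
30 June – 28 October 2020: 121 days at 29.5 mills → €1,159,000 × 2.95% × 121/366 = €11,303.4167
29 October – 31 December 2020: 64 days at 45.5 mills → €1,159,000 × 4.55% × 64/366 = €9,221.3333
Total = €44,024.5833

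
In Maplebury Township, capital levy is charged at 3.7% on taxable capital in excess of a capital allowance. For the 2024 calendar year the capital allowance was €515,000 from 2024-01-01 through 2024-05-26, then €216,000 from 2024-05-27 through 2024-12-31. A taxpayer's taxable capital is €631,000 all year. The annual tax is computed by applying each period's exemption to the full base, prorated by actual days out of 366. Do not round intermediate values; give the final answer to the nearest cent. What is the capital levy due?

2024-01-01 to 2024-05-26: 147 days, exemption €515,000 → (€631,000 − €515,000) × 3.7% × 147/366 = €1,723.8361
2024-05-27 to 2024-12-31: 219 days, exemption €216,000 → (€631,000 − €216,000) × 3.7% × 219/366 = €9,187.8279
Total = €10,911.6639

€10,911.66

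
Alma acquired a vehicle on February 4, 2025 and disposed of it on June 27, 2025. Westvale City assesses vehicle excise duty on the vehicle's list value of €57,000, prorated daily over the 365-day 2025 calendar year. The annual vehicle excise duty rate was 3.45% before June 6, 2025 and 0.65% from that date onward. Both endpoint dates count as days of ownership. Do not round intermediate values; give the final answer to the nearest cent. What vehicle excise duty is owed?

€679.63

February 4 – June 5, 2025: 122 days at 3.45% → €57,000 × 3.45% × 122/365 = €657.2959
June 6 – June 27, 2025: 22 days at 0.65% → €57,000 × 0.65% × 22/365 = €22.3315
Total = €679.6274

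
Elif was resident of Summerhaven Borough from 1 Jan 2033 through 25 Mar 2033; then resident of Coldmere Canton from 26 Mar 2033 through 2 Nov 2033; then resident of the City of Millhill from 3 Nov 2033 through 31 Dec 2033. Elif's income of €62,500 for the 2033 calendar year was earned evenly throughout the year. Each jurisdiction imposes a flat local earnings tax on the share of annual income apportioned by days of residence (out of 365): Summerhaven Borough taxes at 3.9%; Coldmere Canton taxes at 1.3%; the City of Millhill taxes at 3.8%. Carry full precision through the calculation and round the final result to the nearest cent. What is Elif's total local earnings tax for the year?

Summerhaven Borough, 1 Jan – 25 Mar 2033: 84 days → €62,500 × 3.9% × 84/365 = €560.9589
Coldmere Canton, 26 Mar – 2 Nov 2033: 222 days → €62,500 × 1.3% × 222/365 = €494.1781
The City of Millhill, 3 Nov – 31 Dec 2033: 59 days → €62,500 × 3.8% × 59/365 = €383.9041
Total = €1,439.0411

€1,439.04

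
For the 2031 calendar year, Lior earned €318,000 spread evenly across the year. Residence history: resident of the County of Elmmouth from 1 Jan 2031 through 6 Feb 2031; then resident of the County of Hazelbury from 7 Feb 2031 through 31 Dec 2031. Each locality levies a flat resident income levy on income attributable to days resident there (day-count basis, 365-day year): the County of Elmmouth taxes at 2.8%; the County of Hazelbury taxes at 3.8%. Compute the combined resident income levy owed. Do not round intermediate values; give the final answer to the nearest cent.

€11,761.64

The County of Elmmouth, 1 Jan – 6 Feb 2031: 37 days → €318,000 × 2.8% × 37/365 = €902.5973
The County of Hazelbury, 7 Feb – 31 Dec 2031: 328 days → €318,000 × 3.8% × 328/365 = €10,859.0466
Total = €11,761.6438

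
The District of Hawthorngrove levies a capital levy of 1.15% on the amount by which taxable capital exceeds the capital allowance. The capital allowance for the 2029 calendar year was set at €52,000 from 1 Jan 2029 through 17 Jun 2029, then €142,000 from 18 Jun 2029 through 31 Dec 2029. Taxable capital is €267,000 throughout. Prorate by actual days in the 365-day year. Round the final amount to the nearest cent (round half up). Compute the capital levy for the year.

1 Jan – 17 Jun 2029: 168 days, exemption €52,000 → (€267,000 − €52,000) × 1.15% × 168/365 = €1,138.0274
18 Jun – 31 Dec 2029: 197 days, exemption €142,000 → (€267,000 − €142,000) × 1.15% × 197/365 = €775.8562
Total = €1,913.8836

€1,913.88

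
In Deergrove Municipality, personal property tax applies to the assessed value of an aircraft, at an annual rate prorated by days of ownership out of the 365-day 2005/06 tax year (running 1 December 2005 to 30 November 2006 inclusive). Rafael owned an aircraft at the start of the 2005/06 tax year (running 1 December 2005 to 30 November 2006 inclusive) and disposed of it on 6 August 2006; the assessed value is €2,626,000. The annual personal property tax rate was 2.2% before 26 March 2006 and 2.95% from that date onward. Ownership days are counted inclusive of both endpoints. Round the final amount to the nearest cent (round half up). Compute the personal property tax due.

€46,642.08

1 December 2005 – 25 March 2006: 115 days at 2.2% → €2,626,000 × 2.2% × 115/365 = €18,202.1370
26 March – 6 August 2006: 134 days at 2.95% → €2,626,000 × 2.95% × 134/365 = €28,439.9397
Total = €46,642.0767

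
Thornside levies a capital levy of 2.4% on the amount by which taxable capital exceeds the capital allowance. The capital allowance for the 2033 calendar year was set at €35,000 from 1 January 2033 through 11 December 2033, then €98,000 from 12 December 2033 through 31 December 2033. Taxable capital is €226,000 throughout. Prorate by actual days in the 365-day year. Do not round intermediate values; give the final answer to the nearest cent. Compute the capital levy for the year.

€4,501.15

1 January – 11 December 2033: 345 days, exemption €35,000 → (€226,000 − €35,000) × 2.4% × 345/365 = €4,332.8219
12 December – 31 December 2033: 20 days, exemption €98,000 → (€226,000 − €98,000) × 2.4% × 20/365 = €168.3288
Total = €4,501.1507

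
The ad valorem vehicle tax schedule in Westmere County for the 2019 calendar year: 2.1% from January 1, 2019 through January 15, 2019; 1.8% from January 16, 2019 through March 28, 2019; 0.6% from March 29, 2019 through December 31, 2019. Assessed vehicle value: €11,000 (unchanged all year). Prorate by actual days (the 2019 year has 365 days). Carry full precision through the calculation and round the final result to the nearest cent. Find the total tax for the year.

€98.82

January 1 – January 15, 2019: 15 days at 2.1% → €11,000 × 2.1% × 15/365 = €9.4932
January 16 – March 28, 2019: 72 days at 1.8% → €11,000 × 1.8% × 72/365 = €39.0575
March 29 – December 31, 2019: 278 days at 0.6% → €11,000 × 0.6% × 278/365 = €50.2685
Total = €98.8192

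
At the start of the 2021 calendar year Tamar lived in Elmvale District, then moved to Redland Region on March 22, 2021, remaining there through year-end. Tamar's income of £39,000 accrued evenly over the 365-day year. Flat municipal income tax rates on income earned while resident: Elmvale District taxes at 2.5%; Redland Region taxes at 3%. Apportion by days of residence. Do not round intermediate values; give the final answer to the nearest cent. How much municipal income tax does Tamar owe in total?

£1,127.26

Elmvale District, January 1 – March 21, 2021: 80 days → £39,000 × 2.5% × 80/365 = £213.6986
Redland Region, March 22 – December 31, 2021: 285 days → £39,000 × 3% × 285/365 = £913.5616
Total = £1,127.2603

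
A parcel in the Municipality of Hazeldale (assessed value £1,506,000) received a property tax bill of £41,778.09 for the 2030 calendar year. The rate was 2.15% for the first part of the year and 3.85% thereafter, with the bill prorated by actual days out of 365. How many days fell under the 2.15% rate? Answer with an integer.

Let d = days at the first rate; then 365 − d days at the second rate.
£1,506,000 × [2.15%·d + 3.85%·(365−d)] / 365 = £41,778.09
Solving gives d = 231, so the new rate took effect on August 20, 2030.

231 days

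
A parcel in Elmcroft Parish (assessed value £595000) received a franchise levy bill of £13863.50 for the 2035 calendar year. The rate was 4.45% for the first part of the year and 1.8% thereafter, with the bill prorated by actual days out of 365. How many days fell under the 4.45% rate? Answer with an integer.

73 days

Let d = days at the first rate; then 365 − d days at the second rate.
£595000 × [4.45%·d + 1.8%·(365−d)] / 365 = £13863.50
Solving gives d = 73, so the new rate took effect on March 15, 2035.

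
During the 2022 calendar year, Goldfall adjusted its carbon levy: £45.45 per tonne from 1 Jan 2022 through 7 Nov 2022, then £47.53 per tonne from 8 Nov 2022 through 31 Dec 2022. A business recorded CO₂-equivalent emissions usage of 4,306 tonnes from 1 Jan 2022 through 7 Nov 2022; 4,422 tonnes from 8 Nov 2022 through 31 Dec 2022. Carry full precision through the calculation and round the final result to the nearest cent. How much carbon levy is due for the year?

1 Jan – 7 Nov 2022: 4,306 tonnes at £45.45/tonne → £195,707.70
8 Nov – 31 Dec 2022: 4,422 tonnes at £47.53/tonne → £210,177.66

£405,885.36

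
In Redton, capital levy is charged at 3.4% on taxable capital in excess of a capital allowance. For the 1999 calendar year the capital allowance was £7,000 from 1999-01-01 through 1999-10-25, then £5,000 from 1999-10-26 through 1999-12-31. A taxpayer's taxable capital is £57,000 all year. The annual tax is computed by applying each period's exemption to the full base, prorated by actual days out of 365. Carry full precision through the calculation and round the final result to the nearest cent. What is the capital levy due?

£1,712.48

1999-01-01 to 1999-10-25: 298 days, exemption £7,000 → (£57,000 − £7,000) × 3.4% × 298/365 = £1,387.9452
1999-10-26 to 1999-12-31: 67 days, exemption £5,000 → (£57,000 − £5,000) × 3.4% × 67/365 = £324.5370
Total = £1,712.4822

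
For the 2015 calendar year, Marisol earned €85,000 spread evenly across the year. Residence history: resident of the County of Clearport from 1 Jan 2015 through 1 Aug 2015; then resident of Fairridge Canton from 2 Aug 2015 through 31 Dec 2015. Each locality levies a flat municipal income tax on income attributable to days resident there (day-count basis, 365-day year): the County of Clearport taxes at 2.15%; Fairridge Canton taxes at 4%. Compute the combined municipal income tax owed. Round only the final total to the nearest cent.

€2,482.35

The County of Clearport, 1 Jan – 1 Aug 2015: 213 days → €85,000 × 2.15% × 213/365 = €1,066.4589
Fairridge Canton, 2 Aug – 31 Dec 2015: 152 days → €85,000 × 4% × 152/365 = €1,415.8904
Total = €2,482.3493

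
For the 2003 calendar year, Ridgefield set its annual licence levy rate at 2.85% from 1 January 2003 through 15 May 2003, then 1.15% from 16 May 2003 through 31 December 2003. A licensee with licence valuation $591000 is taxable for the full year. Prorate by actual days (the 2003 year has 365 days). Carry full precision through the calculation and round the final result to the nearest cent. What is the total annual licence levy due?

$10512.51

1 January – 15 May 2003: 135 days at 2.85% → $591000 × 2.85% × 135/365 = $6229.7877
16 May – 31 December 2003: 230 days at 1.15% → $591000 × 1.15% × 230/365 = $4282.7260
Total = $10512.5137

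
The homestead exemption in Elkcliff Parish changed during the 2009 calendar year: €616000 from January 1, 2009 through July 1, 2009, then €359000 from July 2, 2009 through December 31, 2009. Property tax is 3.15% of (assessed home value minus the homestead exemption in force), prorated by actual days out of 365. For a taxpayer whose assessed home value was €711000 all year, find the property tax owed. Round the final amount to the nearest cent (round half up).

January 1 – July 1, 2009: 182 days, exemption €616000 → (€711000 − €616000) × 3.15% × 182/365 = €1492.1507
July 2 – December 31, 2009: 183 days, exemption €359000 → (€711000 − €359000) × 3.15% × 183/365 = €5559.1890
Total = €7051.3397

€7051.34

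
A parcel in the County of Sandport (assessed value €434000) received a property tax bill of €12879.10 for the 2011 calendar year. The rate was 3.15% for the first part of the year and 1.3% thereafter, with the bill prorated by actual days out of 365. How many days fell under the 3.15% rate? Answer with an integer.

Let d = days at the first rate; then 365 − d days at the second rate.
€434000 × [3.15%·d + 1.3%·(365−d)] / 365 = €12879.10
Solving gives d = 329, so the new rate took effect on 26 Nov 2011.

329 days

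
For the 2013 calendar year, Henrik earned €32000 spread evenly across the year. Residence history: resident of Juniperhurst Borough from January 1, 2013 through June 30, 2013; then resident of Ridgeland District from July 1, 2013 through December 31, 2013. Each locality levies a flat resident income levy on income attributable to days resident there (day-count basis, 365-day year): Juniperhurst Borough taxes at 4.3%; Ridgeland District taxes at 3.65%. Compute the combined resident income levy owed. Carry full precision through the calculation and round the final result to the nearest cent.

Juniperhurst Borough, January 1 – June 30, 2013: 181 days → €32000 × 4.3% × 181/365 = €682.3452
Ridgeland District, July 1 – December 31, 2013: 184 days → €32000 × 3.65% × 184/365 = €588.8000
Total = €1271.1452

€1271.15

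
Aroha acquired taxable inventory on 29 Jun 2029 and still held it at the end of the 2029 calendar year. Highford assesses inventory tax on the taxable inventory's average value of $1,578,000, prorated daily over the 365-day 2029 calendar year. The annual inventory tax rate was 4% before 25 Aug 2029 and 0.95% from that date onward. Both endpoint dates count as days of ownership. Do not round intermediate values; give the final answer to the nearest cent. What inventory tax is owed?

29 Jun – 24 Aug 2029: 57 days at 4% → $1,578,000 × 4% × 57/365 = $9,857.0959
25 Aug – 31 Dec 2029: 129 days at 0.95% → $1,578,000 × 0.95% × 129/365 = $5,298.1890
Total = $15,155.2849

$15,155.28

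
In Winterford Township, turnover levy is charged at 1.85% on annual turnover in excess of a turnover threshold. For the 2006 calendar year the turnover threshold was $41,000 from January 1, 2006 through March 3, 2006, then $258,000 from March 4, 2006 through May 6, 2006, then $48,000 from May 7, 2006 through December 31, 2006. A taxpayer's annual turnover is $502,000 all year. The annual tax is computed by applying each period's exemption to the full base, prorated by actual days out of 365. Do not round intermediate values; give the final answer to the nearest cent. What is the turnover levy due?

January 1 – March 3, 2006: 62 days, exemption $41,000 → ($502,000 − $41,000) × 1.85% × 62/365 = $1,448.6767
March 4 – May 6, 2006: 64 days, exemption $258,000 → ($502,000 − $258,000) × 1.85% × 64/365 = $791.4959
May 7 – December 31, 2006: 239 days, exemption $48,000 → ($502,000 − $48,000) × 1.85% × 239/365 = $5,499.6192
Total = $7,739.7918

$7,739.79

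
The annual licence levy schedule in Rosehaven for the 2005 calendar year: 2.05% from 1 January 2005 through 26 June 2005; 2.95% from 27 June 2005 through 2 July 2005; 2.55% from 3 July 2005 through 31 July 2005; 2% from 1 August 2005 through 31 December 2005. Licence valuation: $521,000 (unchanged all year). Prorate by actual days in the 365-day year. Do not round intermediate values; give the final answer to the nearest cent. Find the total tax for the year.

1 January – 26 June 2005: 177 days at 2.05% → $521,000 × 2.05% × 177/365 = $5,179.3110
27 June – 2 July 2005: 6 days at 2.95% → $521,000 × 2.95% × 6/365 = $252.6493
3 July – 31 July 2005: 29 days at 2.55% → $521,000 × 2.55% × 29/365 = $1,055.5603
1 August – 31 December 2005: 153 days at 2% → $521,000 × 2% × 153/365 = $4,367.8356
Total = $10,855.3562

$10,855.36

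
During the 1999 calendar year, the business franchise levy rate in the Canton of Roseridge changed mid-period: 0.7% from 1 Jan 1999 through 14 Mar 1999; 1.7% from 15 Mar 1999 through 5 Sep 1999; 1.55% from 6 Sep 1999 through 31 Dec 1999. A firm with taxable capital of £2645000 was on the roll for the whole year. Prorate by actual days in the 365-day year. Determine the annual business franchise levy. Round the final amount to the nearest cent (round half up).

1 Jan – 14 Mar 1999: 73 days at 0.7% → £2645000 × 0.7% × 73/365 = £3703.0000
15 Mar – 5 Sep 1999: 175 days at 1.7% → £2645000 × 1.7% × 175/365 = £21558.5616
6 Sep – 31 Dec 1999: 117 days at 1.55% → £2645000 × 1.55% × 117/365 = £13141.6644
Total = £38403.2260

£38403.23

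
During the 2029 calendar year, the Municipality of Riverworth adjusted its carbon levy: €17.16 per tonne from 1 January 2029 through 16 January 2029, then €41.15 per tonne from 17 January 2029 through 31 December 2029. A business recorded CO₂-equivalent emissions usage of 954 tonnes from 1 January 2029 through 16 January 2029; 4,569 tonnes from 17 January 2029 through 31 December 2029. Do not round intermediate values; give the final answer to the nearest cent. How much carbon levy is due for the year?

€204,384.99

1 January – 16 January 2029: 954 tonnes at €17.16/tonne → €16,370.64
17 January – 31 December 2029: 4,569 tonnes at €41.15/tonne → €188,014.35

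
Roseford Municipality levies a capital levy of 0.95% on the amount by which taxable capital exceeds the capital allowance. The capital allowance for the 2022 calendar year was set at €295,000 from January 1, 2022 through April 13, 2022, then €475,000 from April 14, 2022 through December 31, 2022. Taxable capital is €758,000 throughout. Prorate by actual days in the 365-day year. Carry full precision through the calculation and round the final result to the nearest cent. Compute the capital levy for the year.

January 1 – April 13, 2022: 103 days, exemption €295,000 → (€758,000 − €295,000) × 0.95% × 103/365 = €1,241.2205
April 14 – December 31, 2022: 262 days, exemption €475,000 → (€758,000 − €475,000) × 0.95% × 262/365 = €1,929.8274
Total = €3,171.0479

€3,171.05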